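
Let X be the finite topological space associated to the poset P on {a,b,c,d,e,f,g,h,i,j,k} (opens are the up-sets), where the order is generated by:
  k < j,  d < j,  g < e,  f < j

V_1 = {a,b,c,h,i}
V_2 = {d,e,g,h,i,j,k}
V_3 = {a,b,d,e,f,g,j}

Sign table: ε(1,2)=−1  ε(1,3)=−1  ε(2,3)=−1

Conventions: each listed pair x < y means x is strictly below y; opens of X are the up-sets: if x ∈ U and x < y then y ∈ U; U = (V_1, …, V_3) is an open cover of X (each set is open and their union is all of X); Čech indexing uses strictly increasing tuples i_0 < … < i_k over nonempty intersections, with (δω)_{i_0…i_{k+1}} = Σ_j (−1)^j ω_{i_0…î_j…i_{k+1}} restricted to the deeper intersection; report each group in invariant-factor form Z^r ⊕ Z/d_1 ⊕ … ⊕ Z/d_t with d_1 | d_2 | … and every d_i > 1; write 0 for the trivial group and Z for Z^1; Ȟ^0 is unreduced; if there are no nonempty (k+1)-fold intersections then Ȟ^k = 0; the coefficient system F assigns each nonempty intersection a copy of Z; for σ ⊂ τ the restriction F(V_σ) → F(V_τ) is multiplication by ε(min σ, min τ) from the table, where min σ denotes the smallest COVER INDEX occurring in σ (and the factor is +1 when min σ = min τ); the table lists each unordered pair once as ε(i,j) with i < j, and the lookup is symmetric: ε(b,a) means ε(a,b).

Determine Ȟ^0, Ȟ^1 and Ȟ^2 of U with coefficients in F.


Ȟ^0(U;F) ≅ 0, Ȟ^1(U;F) ≅ Z/2 and Ȟ^2(U;F) ≅ 0

nonempty intersections:
  V12={h,i} V13={a,b} V23={d,e,g,j}
C dims 3,3; δ0: rk 3, SNF 1^2·2
Ȟ^0: (3−3)−0=0 ⇒ 0
Ȟ^1: (3−0)−3=0 plus torsion [2] ⇒ Z/2
Ȟ^2: (0−0)−0=0 ⇒ 0


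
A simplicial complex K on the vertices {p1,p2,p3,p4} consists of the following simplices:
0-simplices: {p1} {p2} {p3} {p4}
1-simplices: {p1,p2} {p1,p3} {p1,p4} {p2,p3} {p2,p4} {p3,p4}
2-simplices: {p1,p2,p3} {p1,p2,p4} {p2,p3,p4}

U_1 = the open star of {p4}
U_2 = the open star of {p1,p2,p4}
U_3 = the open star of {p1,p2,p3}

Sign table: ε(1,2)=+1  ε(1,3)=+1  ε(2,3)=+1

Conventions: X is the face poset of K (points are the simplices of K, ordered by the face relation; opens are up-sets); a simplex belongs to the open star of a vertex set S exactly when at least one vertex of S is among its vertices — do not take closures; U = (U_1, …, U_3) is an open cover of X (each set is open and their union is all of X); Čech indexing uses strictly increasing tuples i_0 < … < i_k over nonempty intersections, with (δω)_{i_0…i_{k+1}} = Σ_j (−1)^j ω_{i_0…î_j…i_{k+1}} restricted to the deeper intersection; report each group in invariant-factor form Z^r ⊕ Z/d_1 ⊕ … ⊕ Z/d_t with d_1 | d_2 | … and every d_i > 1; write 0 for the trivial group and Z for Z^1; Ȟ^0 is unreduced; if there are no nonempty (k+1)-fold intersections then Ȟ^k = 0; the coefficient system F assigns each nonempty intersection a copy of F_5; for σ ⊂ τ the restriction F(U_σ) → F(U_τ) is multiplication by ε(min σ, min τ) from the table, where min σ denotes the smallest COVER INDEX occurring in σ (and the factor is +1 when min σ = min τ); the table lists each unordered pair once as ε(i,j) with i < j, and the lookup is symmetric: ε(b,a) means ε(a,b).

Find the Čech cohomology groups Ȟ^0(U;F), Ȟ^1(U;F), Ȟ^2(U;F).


intersection data:
  U1={{p4},{p1,p4},{p2,p4},{p3,p4},{p1,p2,p4},{p2,p3,p4}} U2={{p1},{p2},{p4},{p1,p2},{p1,p3},{p1,p4},{p2,p3},{p2,p4},{p3,p4},{p1,p2,p3},{p1,p2,p4},{p2,p3,p4}} U3={{p1},{p2},{p3},{p1,p2},{p1,p3},{p1,p4},{p2,p3},{p2,p4},{p3,p4},{p1,p2,p3},{p1,p2,p4},{p2,p3,p4}}
  U12={{p4},{p1,p4},{p2,p4},{p3,p4},{p1,p2,p4},{p2,p3,p4}} U13={{p1,p4},{p2,p4},{p3,p4},{p1,p2,p4},{p2,p3,p4}} U23={{p1},{p2},{p1,p2},{p1,p3},{p1,p4},{p2,p3},{p2,p4},{p3,p4},{p1,p2,p3},{p1,p2,p4},{p2,p3,p4}}
  U123={{p1,p4},{p2,p4},{p3,p4},{p1,p2,p4},{p2,p3,p4}}
C dims 3,3,1; δ0: rk_F5 2; δ1: rk_F5 1
Ȟ^0 = (3 − 2) − 0 = 1, so Ȟ^0 ≅ Z/5
Ȟ^1 = (3 − 1) − 2 = 0, so Ȟ^1 ≅ 0
Ȟ^2 = (1 − 0) − 1 = 0, so Ȟ^2 ≅ 0

Ȟ^0 ≅ Z/5,  Ȟ^1 ≅ 0,  Ȟ^2 ≅ 0


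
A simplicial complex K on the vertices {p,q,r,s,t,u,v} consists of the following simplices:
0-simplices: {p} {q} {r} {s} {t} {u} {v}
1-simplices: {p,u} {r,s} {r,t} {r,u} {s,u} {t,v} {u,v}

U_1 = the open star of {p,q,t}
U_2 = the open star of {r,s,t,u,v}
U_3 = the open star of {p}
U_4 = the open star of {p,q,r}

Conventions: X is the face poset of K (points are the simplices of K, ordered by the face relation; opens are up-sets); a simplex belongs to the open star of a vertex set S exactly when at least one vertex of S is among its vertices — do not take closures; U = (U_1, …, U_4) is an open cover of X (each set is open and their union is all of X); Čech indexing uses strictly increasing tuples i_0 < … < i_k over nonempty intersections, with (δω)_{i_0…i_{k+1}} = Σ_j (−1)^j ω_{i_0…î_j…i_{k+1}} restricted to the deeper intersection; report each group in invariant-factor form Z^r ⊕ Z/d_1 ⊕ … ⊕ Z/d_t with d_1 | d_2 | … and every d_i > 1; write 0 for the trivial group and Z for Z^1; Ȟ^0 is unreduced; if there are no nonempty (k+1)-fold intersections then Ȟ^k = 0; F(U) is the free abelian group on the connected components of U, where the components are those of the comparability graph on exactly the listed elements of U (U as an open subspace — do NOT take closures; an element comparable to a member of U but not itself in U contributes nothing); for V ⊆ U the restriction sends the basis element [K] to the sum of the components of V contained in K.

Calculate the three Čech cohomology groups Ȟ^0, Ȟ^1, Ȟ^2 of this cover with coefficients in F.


nerve of the cover:
  U1={{p},{q},{t},{p,u},{r,t},{t,v}} U2={{r},{s},{t},{u},{v},{p,u},{r,s},{r,t},{r,u},{s,u},{t,v},{u,v}} U3={{p},{p,u}} U4={{p},{q},{r},{p,u},{r,s},{r,t},{r,u}}
  U12={{t},{p,u},{r,t},{t,v}} U13={{p},{p,u}} U14={{p},{q},{p,u},{r,t}} U23={{p,u}} U24={{r},{p,u},{r,s},{r,t},{r,u}} U34={{p},{p,u}}
  U123={{p,u}} U124={{p,u},{r,t}} U134={{p},{p,u}} U234={{p,u}}
  U1234={{p,u}}
components per intersection:
  U1: {{p},{p,u}} {{q}} {{t},{r,t},{t,v}}
  U2: {{r},{s},{t},{u},{v},{p,u},{r,s},{r,t},{r,u},{s,u},{t,v},{u,v}}
  U3: {{p},{p,u}}
  U4: {{p},{p,u}} {{q}} {{r},{r,s},{r,t},{r,u}}
  U12: {{t},{r,t},{t,v}} {{p,u}}
  U13: {{p},{p,u}}
  U14: {{p},{p,u}} {{q}} {{r,t}}
  U23: {{p,u}}
  U24: {{r},{r,s},{r,t},{r,u}} {{p,u}}
  U34: {{p},{p,u}}
  U123: {{p,u}}
  U124: {{p,u}} {{r,t}}
  U134: {{p},{p,u}}
  U234: {{p,u}}
  U1234: {{p,u}}
C dims 8,10,5,1; δ0: rk 6, SNF 1^6; δ1: rk 4, SNF 1^4; δ2: rk 1, SNF 1^1
Ȟ^0 = (8 − 6) − 0 = 2, so Ȟ^0 ≅ Z^2
Ȟ^1 = (10 − 4) − 6 = 0, so Ȟ^1 ≅ 0
Ȟ^2 = (5 − 1) − 4 = 0, so Ȟ^2 ≅ 0

Ȟ^0 = Z^2; Ȟ^1 = 0; Ȟ^2 = 0


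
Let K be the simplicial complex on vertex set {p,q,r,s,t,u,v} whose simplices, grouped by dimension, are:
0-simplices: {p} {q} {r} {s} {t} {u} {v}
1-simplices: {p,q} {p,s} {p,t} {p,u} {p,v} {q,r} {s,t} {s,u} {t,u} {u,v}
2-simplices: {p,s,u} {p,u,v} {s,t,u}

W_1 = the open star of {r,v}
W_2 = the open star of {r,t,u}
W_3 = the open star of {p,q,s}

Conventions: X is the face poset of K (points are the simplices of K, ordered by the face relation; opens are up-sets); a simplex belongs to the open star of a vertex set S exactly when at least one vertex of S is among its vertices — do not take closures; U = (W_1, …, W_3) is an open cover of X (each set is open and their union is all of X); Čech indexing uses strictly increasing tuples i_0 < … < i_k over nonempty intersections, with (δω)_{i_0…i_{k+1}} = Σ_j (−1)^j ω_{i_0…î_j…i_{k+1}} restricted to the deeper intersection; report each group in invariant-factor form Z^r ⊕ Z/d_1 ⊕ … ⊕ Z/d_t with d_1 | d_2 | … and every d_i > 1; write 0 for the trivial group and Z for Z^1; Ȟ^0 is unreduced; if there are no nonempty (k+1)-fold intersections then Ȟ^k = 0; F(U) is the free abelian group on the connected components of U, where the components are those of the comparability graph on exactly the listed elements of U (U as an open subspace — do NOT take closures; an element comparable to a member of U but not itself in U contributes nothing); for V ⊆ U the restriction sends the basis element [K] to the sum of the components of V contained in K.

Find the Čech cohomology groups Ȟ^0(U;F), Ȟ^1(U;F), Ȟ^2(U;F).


Ȟ^0 = Z; Ȟ^1 = Z; Ȟ^2 = 0

nonempty overlaps:
  W1={{r},{v},{p,v},{q,r},{u,v},{p,u,v}} W2={{r},{t},{u},{p,t},{p,u},{q,r},{s,t},{s,u},{t,u},{u,v},{p,s,u},{p,u,v},{s,t,u}} W3={{p},{q},{s},{p,q},{p,s},{p,t},{p,u},{p,v},{q,r},{s,t},{s,u},{p,s,u},{p,u,v},{s,t,u}}
  W12={{r},{q,r},{u,v},{p,u,v}} W13={{p,v},{q,r},{p,u,v}} W23={{p,t},{p,u},{q,r},{s,t},{s,u},{p,s,u},{p,u,v},{s,t,u}}
  W123={{q,r},{p,u,v}}
components per intersection:
  W1: {{r},{q,r}} {{v},{p,v},{u,v},{p,u,v}}
  W2: {{r},{q,r}} {{t},{u},{p,t},{p,u},{s,t},{s,u},{t,u},{u,v},{p,s,u},{p,u,v},{s,t,u}}
  W3: {{p},{q},{s},{p,q},{p,s},{p,t},{p,u},{p,v},{q,r},{s,t},{s,u},{p,s,u},{p,u,v},{s,t,u}}
  W12: {{r},{q,r}} {{u,v},{p,u,v}}
  W13: {{p,v},{p,u,v}} {{q,r}}
  W23: {{p,t}} {{p,u},{s,t},{s,u},{p,s,u},{p,u,v},{s,t,u}} {{q,r}}
  W123: {{q,r}} {{p,u,v}}
C dims 5,7,2; δ0: rk 4, SNF 1^4; δ1: rk 2, SNF 1^2
degree 0: 5−4−0 = 1 → Ȟ^0 ≅ Z
degree 1: 7−2−4 = 1 → Ȟ^1 ≅ Z
degree 2: 2−0−2 = 0 → Ȟ^2 ≅ 0


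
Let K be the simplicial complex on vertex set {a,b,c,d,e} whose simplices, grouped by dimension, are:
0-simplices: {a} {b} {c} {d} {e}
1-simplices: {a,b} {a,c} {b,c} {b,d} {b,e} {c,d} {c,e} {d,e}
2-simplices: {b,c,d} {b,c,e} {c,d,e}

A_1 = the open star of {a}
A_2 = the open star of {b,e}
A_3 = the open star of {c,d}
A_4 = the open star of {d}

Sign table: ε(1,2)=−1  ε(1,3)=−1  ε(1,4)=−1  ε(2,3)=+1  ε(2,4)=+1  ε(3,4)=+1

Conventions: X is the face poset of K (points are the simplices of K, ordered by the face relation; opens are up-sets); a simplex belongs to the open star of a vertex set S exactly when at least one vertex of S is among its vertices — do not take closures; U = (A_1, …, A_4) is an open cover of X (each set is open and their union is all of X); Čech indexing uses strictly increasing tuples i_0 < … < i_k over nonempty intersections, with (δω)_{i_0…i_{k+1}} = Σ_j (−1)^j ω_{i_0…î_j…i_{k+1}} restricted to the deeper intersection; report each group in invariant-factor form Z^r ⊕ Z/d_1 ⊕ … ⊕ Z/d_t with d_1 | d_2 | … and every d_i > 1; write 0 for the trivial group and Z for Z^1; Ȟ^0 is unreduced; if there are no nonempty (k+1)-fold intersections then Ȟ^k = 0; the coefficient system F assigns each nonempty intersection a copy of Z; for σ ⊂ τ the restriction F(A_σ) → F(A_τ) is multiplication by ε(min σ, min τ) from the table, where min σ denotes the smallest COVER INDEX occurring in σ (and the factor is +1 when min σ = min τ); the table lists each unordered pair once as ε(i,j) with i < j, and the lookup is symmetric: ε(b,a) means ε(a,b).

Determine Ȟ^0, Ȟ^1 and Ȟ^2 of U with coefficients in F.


Ȟ^0 = Z, Ȟ^1 = Z and Ȟ^2 = 0

nerve simplices:
  A1={{a},{a,b},{a,c}} A2={{b},{e},{a,b},{b,c},{b,d},{b,e},{c,e},{d,e},{b,c,d},{b,c,e},{c,d,e}} A3={{c},{d},{a,c},{b,c},{b,d},{c,d},{c,e},{d,e},{b,c,d},{b,c,e},{c,d,e}} A4={{d},{b,d},{c,d},{d,e},{b,c,d},{c,d,e}}
  A12={{a,b}} A13={{a,c}} A23={{b,c},{b,d},{c,e},{d,e},{b,c,d},{b,c,e},{c,d,e}} A24={{b,d},{d,e},{b,c,d},{c,d,e}} A34={{d},{b,d},{c,d},{d,e},{b,c,d},{c,d,e}}
  A234={{b,d},{d,e},{b,c,d},{c,d,e}}
C dims 4,5,1; δ0: rk 3, SNF 1^3; δ1: rk 1, SNF 1^1
degree 0: 4−3−0 = 1 → Ȟ^0 ≅ Z
degree 1: 5−1−3 = 1 → Ȟ^1 ≅ Z
degree 2: 1−0−1 = 0 → Ȟ^2 ≅ 0


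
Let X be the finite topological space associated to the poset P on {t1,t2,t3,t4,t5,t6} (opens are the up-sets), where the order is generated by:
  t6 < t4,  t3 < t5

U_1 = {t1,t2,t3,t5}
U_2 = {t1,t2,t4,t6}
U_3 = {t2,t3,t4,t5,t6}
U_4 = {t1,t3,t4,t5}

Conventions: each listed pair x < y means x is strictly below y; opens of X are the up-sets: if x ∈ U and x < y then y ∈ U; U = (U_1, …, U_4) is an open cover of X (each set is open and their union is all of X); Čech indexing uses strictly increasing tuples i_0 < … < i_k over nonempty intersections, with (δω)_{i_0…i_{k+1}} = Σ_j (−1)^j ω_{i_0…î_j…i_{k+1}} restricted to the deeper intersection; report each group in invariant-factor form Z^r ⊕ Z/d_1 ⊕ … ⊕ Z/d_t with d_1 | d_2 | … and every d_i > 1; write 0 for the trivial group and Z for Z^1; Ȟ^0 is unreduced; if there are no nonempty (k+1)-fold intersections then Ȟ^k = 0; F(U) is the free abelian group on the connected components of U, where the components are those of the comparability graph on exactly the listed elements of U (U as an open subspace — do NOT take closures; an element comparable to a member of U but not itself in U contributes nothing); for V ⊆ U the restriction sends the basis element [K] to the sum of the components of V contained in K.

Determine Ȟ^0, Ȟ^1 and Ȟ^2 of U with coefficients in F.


Ȟ^0(U;F) ≅ Z^4, Ȟ^1(U;F) ≅ 0, Ȟ^2(U;F) ≅ 0

nerve of the cover:
  U12={t1,t2} U13={t2,t3,t5} U14={t1,t3,t5} U23={t2,t4,t6} U24={t1,t4} U34={t3,t4,t5}
  U123={t2} U124={t1} U134={t3,t5} U234={t4}
components per intersection:
  U1: {t1} {t2} {t3,t5}
  U2: {t1} {t2} {t4,t6}
  U3: {t2} {t3,t5} {t4,t6}
  U4: {t1} {t3,t5} {t4}
  U12: {t1} {t2}
  U13: {t2} {t3,t5}
  U14: {t1} {t3,t5}
  U23: {t2} {t4,t6}
  U24: {t1} {t4}
  U34: {t3,t5} {t4}
  U123: {t2}
  U124: {t1}
  U134: {t3,t5}
  U234: {t4}
C dims 12,12,4; δ0: rk 8, SNF 1^8; δ1: rk 4, SNF 1^4
Ȟ^0 = (12 − 8) − 0 = 4, so Ȟ^0 ≅ Z^4
Ȟ^1 = (12 − 4) − 8 = 0, so Ȟ^1 ≅ 0
Ȟ^2 = (4 − 0) − 4 = 0, so Ȟ^2 ≅ 0


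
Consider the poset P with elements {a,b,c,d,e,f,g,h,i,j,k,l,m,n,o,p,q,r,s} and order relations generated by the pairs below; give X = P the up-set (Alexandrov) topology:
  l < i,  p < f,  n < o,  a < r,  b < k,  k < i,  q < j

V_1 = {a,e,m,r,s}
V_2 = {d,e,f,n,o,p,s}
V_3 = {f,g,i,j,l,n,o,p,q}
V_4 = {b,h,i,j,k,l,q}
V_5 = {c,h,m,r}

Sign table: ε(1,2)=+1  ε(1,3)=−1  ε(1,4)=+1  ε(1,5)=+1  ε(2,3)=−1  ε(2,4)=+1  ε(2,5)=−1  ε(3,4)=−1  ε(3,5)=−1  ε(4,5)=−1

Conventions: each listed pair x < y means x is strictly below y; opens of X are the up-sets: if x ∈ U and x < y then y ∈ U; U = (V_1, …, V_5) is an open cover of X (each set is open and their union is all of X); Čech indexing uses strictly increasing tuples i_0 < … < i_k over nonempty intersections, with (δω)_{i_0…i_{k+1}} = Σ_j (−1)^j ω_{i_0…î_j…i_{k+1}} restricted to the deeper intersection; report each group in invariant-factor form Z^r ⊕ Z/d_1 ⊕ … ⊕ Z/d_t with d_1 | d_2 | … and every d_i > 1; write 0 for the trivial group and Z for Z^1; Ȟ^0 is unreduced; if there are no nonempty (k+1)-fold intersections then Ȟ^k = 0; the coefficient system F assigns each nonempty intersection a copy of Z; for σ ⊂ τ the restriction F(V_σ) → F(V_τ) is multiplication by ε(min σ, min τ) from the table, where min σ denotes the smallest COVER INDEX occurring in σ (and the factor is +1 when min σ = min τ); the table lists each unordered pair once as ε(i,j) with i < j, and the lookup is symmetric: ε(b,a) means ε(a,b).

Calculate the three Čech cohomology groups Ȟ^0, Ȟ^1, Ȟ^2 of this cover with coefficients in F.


Ȟ^0(U;F) ≅ 0, Ȟ^1(U;F) ≅ Z/2 and Ȟ^2(U;F) ≅ 0

cover nerve:
  V12={e,s} V15={m,r} V23={f,n,o,p} V34={i,j,l,q} V45={h}
C dims 5,5; δ0: rk 5, SNF 1^4·2
Ȟ^0: (5−5)−0=0 ⇒ 0
Ȟ^1: (5−0)−5=0 plus torsion [2] ⇒ Z/2
Ȟ^2: (0−0)−0=0 ⇒ 0


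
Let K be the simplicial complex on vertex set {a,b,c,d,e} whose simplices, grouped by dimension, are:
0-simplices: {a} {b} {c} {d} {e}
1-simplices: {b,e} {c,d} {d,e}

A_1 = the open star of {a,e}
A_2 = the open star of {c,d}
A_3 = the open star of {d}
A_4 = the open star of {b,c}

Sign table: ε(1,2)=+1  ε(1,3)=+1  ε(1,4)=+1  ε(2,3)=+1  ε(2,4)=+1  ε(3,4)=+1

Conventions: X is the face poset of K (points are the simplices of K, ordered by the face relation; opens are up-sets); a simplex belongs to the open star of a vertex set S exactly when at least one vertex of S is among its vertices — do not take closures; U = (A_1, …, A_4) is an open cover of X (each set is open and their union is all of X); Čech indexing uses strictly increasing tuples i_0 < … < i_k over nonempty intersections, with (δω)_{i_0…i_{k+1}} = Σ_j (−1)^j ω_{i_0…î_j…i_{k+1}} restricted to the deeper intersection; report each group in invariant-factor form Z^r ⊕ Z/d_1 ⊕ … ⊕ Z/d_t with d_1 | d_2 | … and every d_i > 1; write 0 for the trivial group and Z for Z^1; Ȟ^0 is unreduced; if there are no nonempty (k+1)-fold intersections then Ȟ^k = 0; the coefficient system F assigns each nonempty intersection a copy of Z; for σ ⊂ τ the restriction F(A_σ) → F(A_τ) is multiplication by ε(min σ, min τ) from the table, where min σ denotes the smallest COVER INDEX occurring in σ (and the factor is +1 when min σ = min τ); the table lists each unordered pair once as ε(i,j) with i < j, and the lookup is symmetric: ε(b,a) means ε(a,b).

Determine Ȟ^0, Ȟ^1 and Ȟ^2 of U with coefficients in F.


Ȟ^0(U;F) ≅ Z,  Ȟ^1(U;F) ≅ Z,  Ȟ^2(U;F) ≅ 0

nerve simplices:
  A1={{a},{e},{b,e},{d,e}} A2={{c},{d},{c,d},{d,e}} A3={{d},{c,d},{d,e}} A4={{b},{c},{b,e},{c,d}}
  A12={{d,e}} A13={{d,e}} A14={{b,e}} A23={{d},{c,d},{d,e}} A24={{c},{c,d}} A34={{c,d}}
  A123={{d,e}} A234={{c,d}}
C dims 4,6,2; δ0: rk 3, SNF 1^3; δ1: rk 2, SNF 1^2
degree 0: 4−3−0 = 1 → Ȟ^0 ≅ Z
degree 1: 6−2−3 = 1 → Ȟ^1 ≅ Z
degree 2: 2−0−2 = 0 → Ȟ^2 ≅ 0


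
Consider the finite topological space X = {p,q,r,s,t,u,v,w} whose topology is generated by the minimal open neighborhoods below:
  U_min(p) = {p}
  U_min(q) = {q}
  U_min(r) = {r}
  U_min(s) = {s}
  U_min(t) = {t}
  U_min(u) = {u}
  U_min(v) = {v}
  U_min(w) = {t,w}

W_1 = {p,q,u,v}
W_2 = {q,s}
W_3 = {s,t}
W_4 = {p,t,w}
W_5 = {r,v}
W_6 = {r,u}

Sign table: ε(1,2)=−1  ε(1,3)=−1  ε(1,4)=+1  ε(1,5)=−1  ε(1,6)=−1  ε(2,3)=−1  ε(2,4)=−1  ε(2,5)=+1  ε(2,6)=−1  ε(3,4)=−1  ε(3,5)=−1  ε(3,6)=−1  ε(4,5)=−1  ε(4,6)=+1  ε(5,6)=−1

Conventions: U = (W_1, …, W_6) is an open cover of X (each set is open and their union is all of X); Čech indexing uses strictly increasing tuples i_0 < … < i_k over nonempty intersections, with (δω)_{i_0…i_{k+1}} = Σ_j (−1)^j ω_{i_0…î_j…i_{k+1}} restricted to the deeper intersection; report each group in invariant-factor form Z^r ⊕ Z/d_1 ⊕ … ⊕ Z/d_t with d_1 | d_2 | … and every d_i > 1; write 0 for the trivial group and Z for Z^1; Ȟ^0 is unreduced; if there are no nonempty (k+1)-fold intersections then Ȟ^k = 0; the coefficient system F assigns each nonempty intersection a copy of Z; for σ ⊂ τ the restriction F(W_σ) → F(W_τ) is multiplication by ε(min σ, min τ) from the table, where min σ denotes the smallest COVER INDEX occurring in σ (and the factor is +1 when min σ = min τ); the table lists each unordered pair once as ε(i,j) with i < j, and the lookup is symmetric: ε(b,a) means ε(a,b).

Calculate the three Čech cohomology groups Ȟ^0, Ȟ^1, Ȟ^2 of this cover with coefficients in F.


Ȟ^0 ≅ 0, Ȟ^1 ≅ Z ⊕ Z/2 and Ȟ^2 ≅ 0

nerve simplices:
  W12={q} W14={p} W15={v} W16={u} W23={s} W34={t} W56={r}
C dims 6,7; δ0: rk 6, SNF 1^5·2
degree 0: 6−6−0 = 0 → Ȟ^0 ≅ 0
degree 1: 7−0−6 = 1 plus torsion [2] → Ȟ^1 ≅ Z ⊕ Z/2
degree 2: 0−0−0 = 0 → Ȟ^2 ≅ 0


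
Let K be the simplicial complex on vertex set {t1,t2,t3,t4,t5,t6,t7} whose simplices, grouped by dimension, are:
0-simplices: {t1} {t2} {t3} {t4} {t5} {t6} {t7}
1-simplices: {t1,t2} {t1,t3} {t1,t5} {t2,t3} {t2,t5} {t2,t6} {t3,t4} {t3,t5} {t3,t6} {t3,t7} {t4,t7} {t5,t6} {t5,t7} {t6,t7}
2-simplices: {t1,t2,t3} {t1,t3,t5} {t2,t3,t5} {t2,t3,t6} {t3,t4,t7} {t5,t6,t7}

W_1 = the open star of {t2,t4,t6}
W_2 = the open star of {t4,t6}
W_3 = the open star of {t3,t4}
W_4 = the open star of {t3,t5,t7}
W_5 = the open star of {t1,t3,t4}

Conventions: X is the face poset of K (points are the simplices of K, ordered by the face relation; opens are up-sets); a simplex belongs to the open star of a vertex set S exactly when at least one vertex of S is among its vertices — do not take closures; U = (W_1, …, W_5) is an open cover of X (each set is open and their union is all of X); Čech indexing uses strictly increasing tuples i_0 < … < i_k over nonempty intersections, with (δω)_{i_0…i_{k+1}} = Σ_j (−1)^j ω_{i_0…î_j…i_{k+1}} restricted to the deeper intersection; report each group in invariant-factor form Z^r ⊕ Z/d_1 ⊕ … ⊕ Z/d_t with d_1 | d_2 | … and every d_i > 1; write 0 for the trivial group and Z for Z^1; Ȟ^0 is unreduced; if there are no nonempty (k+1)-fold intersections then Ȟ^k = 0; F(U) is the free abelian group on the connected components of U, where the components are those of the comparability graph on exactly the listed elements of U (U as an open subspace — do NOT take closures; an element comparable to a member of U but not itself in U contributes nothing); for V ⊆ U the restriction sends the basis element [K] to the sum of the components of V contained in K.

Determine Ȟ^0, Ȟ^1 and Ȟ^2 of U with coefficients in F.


intersection data:
  W1={{t2},{t4},{t6},{t1,t2},{t2,t3},{t2,t5},{t2,t6},{t3,t4},{t3,t6},{t4,t7},{t5,t6},{t6,t7},{t1,t2,t3},{t2,t3,t5},{t2,t3,t6},{t3,t4,t7},{t5,t6,t7}} W2={{t4},{t6},{t2,t6},{t3,t4},{t3,t6},{t4,t7},{t5,t6},{t6,t7},{t2,t3,t6},{t3,t4,t7},{t5,t6,t7}} W3={{t3},{t4},{t1,t3},{t2,t3},{t3,t4},{t3,t5},{t3,t6},{t3,t7},{t4,t7},{t1,t2,t3},{t1,t3,t5},{t2,t3,t5},{t2,t3,t6},{t3,t4,t7}} W4={{t3},{t5},{t7},{t1,t3},{t1,t5},{t2,t3},{t2,t5},{t3,t4},{t3,t5},{t3,t6},{t3,t7},{t4,t7},{t5,t6},{t5,t7},{t6,t7},{t1,t2,t3},{t1,t3,t5},{t2,t3,t5},{t2,t3,t6},{t3,t4,t7},{t5,t6,t7}} W5={{t1},{t3},{t4},{t1,t2},{t1,t3},{t1,t5},{t2,t3},{t3,t4},{t3,t5},{t3,t6},{t3,t7},{t4,t7},{t1,t2,t3},{t1,t3,t5},{t2,t3,t5},{t2,t3,t6},{t3,t4,t7}}
  W12={{t4},{t6},{t2,t6},{t3,t4},{t3,t6},{t4,t7},{t5,t6},{t6,t7},{t2,t3,t6},{t3,t4,t7},{t5,t6,t7}} W13={{t4},{t2,t3},{t3,t4},{t3,t6},{t4,t7},{t1,t2,t3},{t2,t3,t5},{t2,t3,t6},{t3,t4,t7}} W14={{t2,t3},{t2,t5},{t3,t4},{t3,t6},{t4,t7},{t5,t6},{t6,t7},{t1,t2,t3},{t2,t3,t5},{t2,t3,t6},{t3,t4,t7},{t5,t6,t7}} W15={{t4},{t1,t2},{t2,t3},{t3,t4},{t3,t6},{t4,t7},{t1,t2,t3},{t2,t3,t5},{t2,t3,t6},{t3,t4,t7}} W23={{t4},{t3,t4},{t3,t6},{t4,t7},{t2,t3,t6},{t3,t4,t7}} W24={{t3,t4},{t3,t6},{t4,t7},{t5,t6},{t6,t7},{t2,t3,t6},{t3,t4,t7},{t5,t6,t7}} W25={{t4},{t3,t4},{t3,t6},{t4,t7},{t2,t3,t6},{t3,t4,t7}} W34={{t3},{t1,t3},{t2,t3},{t3,t4},{t3,t5},{t3,t6},{t3,t7},{t4,t7},{t1,t2,t3},{t1,t3,t5},{t2,t3,t5},{t2,t3,t6},{t3,t4,t7}} W35={{t3},{t4},{t1,t3},{t2,t3},{t3,t4},{t3,t5},{t3,t6},{t3,t7},{t4,t7},{t1,t2,t3},{t1,t3,t5},{t2,t3,t5},{t2,t3,t6},{t3,t4,t7}} W45={{t3},{t1,t3},{t1,t5},{t2,t3},{t3,t4},{t3,t5},{t3,t6},{t3,t7},{t4,t7},{t1,t2,t3},{t1,t3,t5},{t2,t3,t5},{t2,t3,t6},{t3,t4,t7}}
  W123={{t4},{t3,t4},{t3,t6},{t4,t7},{t2,t3,t6},{t3,t4,t7}} W124={{t3,t4},{t3,t6},{t4,t7},{t5,t6},{t6,t7},{t2,t3,t6},{t3,t4,t7},{t5,t6,t7}} W125={{t4},{t3,t4},{t3,t6},{t4,t7},{t2,t3,t6},{t3,t4,t7}} W134={{t2,t3},{t3,t4},{t3,t6},{t4,t7},{t1,t2,t3},{t2,t3,t5},{t2,t3,t6},{t3,t4,t7}} W135={{t4},{t2,t3},{t3,t4},{t3,t6},{t4,t7},{t1,t2,t3},{t2,t3,t5},{t2,t3,t6},{t3,t4,t7}} W145={{t2,t3},{t3,t4},{t3,t6},{t4,t7},{t1,t2,t3},{t2,t3,t5},{t2,t3,t6},{t3,t4,t7}} W234={{t3,t4},{t3,t6},{t4,t7},{t2,t3,t6},{t3,t4,t7}} W235={{t4},{t3,t4},{t3,t6},{t4,t7},{t2,t3,t6},{t3,t4,t7}} W245={{t3,t4},{t3,t6},{t4,t7},{t2,t3,t6},{t3,t4,t7}} W345={{t3},{t1,t3},{t2,t3},{t3,t4},{t3,t5},{t3,t6},{t3,t7},{t4,t7},{t1,t2,t3},{t1,t3,t5},{t2,t3,t5},{t2,t3,t6},{t3,t4,t7}}
  W1234={{t3,t4},{t3,t6},{t4,t7},{t2,t3,t6},{t3,t4,t7}} W1235={{t4},{t3,t4},{t3,t6},{t4,t7},{t2,t3,t6},{t3,t4,t7}} W1245={{t3,t4},{t3,t6},{t4,t7},{t2,t3,t6},{t3,t4,t7}} W1345={{t2,t3},{t3,t4},{t3,t6},{t4,t7},{t1,t2,t3},{t2,t3,t5},{t2,t3,t6},{t3,t4,t7}} W2345={{t3,t4},{t3,t6},{t4,t7},{t2,t3,t6},{t3,t4,t7}}
  W12345={{t3,t4},{t3,t6},{t4,t7},{t2,t3,t6},{t3,t4,t7}}
components per intersection:
  W1: {{t2},{t6},{t1,t2},{t2,t3},{t2,t5},{t2,t6},{t3,t6},{t5,t6},{t6,t7},{t1,t2,t3},{t2,t3,t5},{t2,t3,t6},{t5,t6,t7}} {{t4},{t3,t4},{t4,t7},{t3,t4,t7}}
  W2: {{t4},{t3,t4},{t4,t7},{t3,t4,t7}} {{t6},{t2,t6},{t3,t6},{t5,t6},{t6,t7},{t2,t3,t6},{t5,t6,t7}}
  W3: {{t3},{t4},{t1,t3},{t2,t3},{t3,t4},{t3,t5},{t3,t6},{t3,t7},{t4,t7},{t1,t2,t3},{t1,t3,t5},{t2,t3,t5},{t2,t3,t6},{t3,t4,t7}}
  W4: {{t3},{t5},{t7},{t1,t3},{t1,t5},{t2,t3},{t2,t5},{t3,t4},{t3,t5},{t3,t6},{t3,t7},{t4,t7},{t5,t6},{t5,t7},{t6,t7},{t1,t2,t3},{t1,t3,t5},{t2,t3,t5},{t2,t3,t6},{t3,t4,t7},{t5,t6,t7}}
  W5: {{t1},{t3},{t4},{t1,t2},{t1,t3},{t1,t5},{t2,t3},{t3,t4},{t3,t5},{t3,t6},{t3,t7},{t4,t7},{t1,t2,t3},{t1,t3,t5},{t2,t3,t5},{t2,t3,t6},{t3,t4,t7}}
  W12: {{t4},{t3,t4},{t4,t7},{t3,t4,t7}} {{t6},{t2,t6},{t3,t6},{t5,t6},{t6,t7},{t2,t3,t6},{t5,t6,t7}}
  W13: {{t4},{t3,t4},{t4,t7},{t3,t4,t7}} {{t2,t3},{t3,t6},{t1,t2,t3},{t2,t3,t5},{t2,t3,t6}}
  W14: {{t2,t3},{t2,t5},{t3,t6},{t1,t2,t3},{t2,t3,t5},{t2,t3,t6}} {{t3,t4},{t4,t7},{t3,t4,t7}} {{t5,t6},{t6,t7},{t5,t6,t7}}
  W15: {{t4},{t3,t4},{t4,t7},{t3,t4,t7}} {{t1,t2},{t2,t3},{t3,t6},{t1,t2,t3},{t2,t3,t5},{t2,t3,t6}}
  W23: {{t4},{t3,t4},{t4,t7},{t3,t4,t7}} {{t3,t6},{t2,t3,t6}}
  W24: {{t3,t4},{t4,t7},{t3,t4,t7}} {{t3,t6},{t2,t3,t6}} {{t5,t6},{t6,t7},{t5,t6,t7}}
  W25: {{t4},{t3,t4},{t4,t7},{t3,t4,t7}} {{t3,t6},{t2,t3,t6}}
  W34: {{t3},{t1,t3},{t2,t3},{t3,t4},{t3,t5},{t3,t6},{t3,t7},{t4,t7},{t1,t2,t3},{t1,t3,t5},{t2,t3,t5},{t2,t3,t6},{t3,t4,t7}}
  W35: {{t3},{t4},{t1,t3},{t2,t3},{t3,t4},{t3,t5},{t3,t6},{t3,t7},{t4,t7},{t1,t2,t3},{t1,t3,t5},{t2,t3,t5},{t2,t3,t6},{t3,t4,t7}}
  W45: {{t3},{t1,t3},{t1,t5},{t2,t3},{t3,t4},{t3,t5},{t3,t6},{t3,t7},{t4,t7},{t1,t2,t3},{t1,t3,t5},{t2,t3,t5},{t2,t3,t6},{t3,t4,t7}}
  W123: {{t4},{t3,t4},{t4,t7},{t3,t4,t7}} {{t3,t6},{t2,t3,t6}}
  W124: {{t3,t4},{t4,t7},{t3,t4,t7}} {{t3,t6},{t2,t3,t6}} {{t5,t6},{t6,t7},{t5,t6,t7}}
  W125: {{t4},{t3,t4},{t4,t7},{t3,t4,t7}} {{t3,t6},{t2,t3,t6}}
  W134: {{t2,t3},{t3,t6},{t1,t2,t3},{t2,t3,t5},{t2,t3,t6}} {{t3,t4},{t4,t7},{t3,t4,t7}}
  W135: {{t4},{t3,t4},{t4,t7},{t3,t4,t7}} {{t2,t3},{t3,t6},{t1,t2,t3},{t2,t3,t5},{t2,t3,t6}}
  W145: {{t2,t3},{t3,t6},{t1,t2,t3},{t2,t3,t5},{t2,t3,t6}} {{t3,t4},{t4,t7},{t3,t4,t7}}
  W234: {{t3,t4},{t4,t7},{t3,t4,t7}} {{t3,t6},{t2,t3,t6}}
  W235: {{t4},{t3,t4},{t4,t7},{t3,t4,t7}} {{t3,t6},{t2,t3,t6}}
  W245: {{t3,t4},{t4,t7},{t3,t4,t7}} {{t3,t6},{t2,t3,t6}}
  W345: {{t3},{t1,t3},{t2,t3},{t3,t4},{t3,t5},{t3,t6},{t3,t7},{t4,t7},{t1,t2,t3},{t1,t3,t5},{t2,t3,t5},{t2,t3,t6},{t3,t4,t7}}
  W1234: {{t3,t4},{t4,t7},{t3,t4,t7}} {{t3,t6},{t2,t3,t6}}
  W1235: {{t4},{t3,t4},{t4,t7},{t3,t4,t7}} {{t3,t6},{t2,t3,t6}}
  W1245: {{t3,t4},{t4,t7},{t3,t4,t7}} {{t3,t6},{t2,t3,t6}}
  W1345: {{t2,t3},{t3,t6},{t1,t2,t3},{t2,t3,t5},{t2,t3,t6}} {{t3,t4},{t4,t7},{t3,t4,t7}}
  W2345: {{t3,t4},{t4,t7},{t3,t4,t7}} {{t3,t6},{t2,t3,t6}}
  W12345: {{t3,t4},{t4,t7},{t3,t4,t7}} {{t3,t6},{t2,t3,t6}}
C dims 7,19,20,10; δ0: rk 6, SNF 1^6; δ1: rk 12, SNF 1^12; δ2: rk 8, SNF 1^8
Ȟ^0 = (7 − 6) − 0 = 1, so Ȟ^0 ≅ Z
Ȟ^1 = (19 − 12) − 6 = 1, so Ȟ^1 ≅ Z
Ȟ^2 = (20 − 8) − 12 = 0, so Ȟ^2 ≅ 0

Ȟ^0(U;F) ≅ Z, Ȟ^1(U;F) ≅ Z, Ȟ^2(U;F) ≅ 0


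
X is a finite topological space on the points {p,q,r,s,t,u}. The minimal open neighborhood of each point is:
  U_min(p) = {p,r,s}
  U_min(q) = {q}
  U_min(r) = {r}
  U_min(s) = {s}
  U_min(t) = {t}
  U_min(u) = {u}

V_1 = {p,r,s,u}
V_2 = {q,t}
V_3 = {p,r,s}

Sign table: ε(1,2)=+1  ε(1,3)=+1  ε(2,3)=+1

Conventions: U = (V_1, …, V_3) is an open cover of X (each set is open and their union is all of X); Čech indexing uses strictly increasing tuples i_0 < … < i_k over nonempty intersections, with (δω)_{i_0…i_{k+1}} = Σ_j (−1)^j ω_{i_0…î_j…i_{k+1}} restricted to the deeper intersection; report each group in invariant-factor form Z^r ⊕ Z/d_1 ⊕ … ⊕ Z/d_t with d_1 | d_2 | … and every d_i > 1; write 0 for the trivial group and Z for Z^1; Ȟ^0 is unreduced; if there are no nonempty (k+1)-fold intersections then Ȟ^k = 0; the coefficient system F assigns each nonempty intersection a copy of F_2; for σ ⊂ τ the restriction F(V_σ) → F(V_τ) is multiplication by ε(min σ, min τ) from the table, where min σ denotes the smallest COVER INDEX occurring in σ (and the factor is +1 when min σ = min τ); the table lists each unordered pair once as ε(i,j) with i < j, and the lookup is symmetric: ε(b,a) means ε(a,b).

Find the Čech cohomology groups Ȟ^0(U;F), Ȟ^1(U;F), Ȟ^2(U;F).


intersection data:
  V13={p,r,s}
C dims 3,1; δ0: rk_F2 1
Ȟ^0 = (3 − 1) − 0 = 2, so Ȟ^0 ≅ Z/2 ⊕ Z/2
Ȟ^1 = (1 − 0) − 1 = 0, so Ȟ^1 ≅ 0
Ȟ^2 = (0 − 0) − 0 = 0, so Ȟ^2 ≅ 0

Ȟ^0 = Z/2 ⊕ Z/2; Ȟ^1 = 0; Ȟ^2 = 0


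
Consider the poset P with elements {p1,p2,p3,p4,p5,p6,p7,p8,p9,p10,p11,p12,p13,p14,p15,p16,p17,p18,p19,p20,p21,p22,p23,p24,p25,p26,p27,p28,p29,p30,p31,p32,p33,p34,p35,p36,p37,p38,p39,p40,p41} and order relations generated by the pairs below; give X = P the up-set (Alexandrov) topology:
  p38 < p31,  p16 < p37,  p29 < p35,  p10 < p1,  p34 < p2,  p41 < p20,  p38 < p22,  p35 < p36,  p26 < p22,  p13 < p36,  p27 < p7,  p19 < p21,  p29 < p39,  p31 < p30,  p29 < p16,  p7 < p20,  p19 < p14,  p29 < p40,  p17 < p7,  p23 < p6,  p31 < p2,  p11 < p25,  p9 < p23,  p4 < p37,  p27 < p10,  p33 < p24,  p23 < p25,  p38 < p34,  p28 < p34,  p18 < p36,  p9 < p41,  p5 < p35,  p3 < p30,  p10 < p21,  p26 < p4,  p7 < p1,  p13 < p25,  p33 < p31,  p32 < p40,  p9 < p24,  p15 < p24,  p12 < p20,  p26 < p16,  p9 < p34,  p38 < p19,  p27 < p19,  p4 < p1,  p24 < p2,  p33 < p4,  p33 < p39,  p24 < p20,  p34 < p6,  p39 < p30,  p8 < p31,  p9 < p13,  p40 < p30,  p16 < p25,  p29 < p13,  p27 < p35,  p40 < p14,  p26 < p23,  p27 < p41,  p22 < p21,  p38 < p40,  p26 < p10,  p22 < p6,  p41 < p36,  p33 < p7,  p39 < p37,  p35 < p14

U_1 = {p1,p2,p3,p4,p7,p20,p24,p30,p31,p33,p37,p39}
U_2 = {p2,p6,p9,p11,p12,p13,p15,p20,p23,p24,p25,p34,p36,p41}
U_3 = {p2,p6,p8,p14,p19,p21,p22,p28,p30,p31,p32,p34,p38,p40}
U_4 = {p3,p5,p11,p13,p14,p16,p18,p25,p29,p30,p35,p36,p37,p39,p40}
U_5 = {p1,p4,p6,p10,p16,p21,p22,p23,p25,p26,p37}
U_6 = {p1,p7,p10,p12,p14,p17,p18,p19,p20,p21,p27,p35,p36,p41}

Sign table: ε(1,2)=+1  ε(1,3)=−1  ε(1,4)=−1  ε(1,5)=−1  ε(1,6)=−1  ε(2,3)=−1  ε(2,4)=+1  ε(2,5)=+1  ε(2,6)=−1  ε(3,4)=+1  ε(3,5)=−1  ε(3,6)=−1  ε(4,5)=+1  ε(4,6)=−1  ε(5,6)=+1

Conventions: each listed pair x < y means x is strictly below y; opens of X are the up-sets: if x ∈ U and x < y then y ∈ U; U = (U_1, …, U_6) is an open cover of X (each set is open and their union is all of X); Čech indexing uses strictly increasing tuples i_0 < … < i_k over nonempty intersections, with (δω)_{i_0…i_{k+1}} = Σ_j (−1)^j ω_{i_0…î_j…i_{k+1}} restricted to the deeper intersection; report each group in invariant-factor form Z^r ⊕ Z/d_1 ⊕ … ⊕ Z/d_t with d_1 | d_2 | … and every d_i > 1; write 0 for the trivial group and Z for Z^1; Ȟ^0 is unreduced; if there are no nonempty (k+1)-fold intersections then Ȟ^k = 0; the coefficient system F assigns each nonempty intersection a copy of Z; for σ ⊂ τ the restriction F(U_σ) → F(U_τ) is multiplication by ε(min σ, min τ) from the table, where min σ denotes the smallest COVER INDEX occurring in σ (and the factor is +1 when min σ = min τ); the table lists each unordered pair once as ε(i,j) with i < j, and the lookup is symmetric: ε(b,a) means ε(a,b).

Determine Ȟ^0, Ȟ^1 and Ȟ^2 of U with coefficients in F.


nonempty intersections:
  U12={p2,p20,p24} U13={p2,p30,p31} U14={p3,p30,p37,p39} U15={p1,p4,p37} U16={p1,p7,p20} U23={p2,p6,p34} U24={p11,p13,p25,p36} U25={p6,p23,p25} U26={p12,p20,p36,p41} U34={p14,p30,p40} U35={p6,p21,p22} U36={p14,p19,p21} U45={p16,p25,p37} U46={p14,p18,p35,p36} U56={p1,p10,p21}
  U123={p2} U126={p20} U134={p30} U145={p37} U156={p1} U235={p6} U245={p25} U246={p36} U346={p14} U356={p21}
C dims 6,15,10; δ0: rk 6, SNF 1^5·2; δ1: rk 9, SNF 1^9
Ȟ^0: (6−6)−0=0 ⇒ 0
Ȟ^1: (15−9)−6=0 plus torsion [2] ⇒ Z/2
Ȟ^2: (10−0)−9=1 ⇒ Z

Ȟ^0(U;F) ≅ 0; Ȟ^1(U;F) ≅ Z/2; Ȟ^2(U;F) ≅ Z


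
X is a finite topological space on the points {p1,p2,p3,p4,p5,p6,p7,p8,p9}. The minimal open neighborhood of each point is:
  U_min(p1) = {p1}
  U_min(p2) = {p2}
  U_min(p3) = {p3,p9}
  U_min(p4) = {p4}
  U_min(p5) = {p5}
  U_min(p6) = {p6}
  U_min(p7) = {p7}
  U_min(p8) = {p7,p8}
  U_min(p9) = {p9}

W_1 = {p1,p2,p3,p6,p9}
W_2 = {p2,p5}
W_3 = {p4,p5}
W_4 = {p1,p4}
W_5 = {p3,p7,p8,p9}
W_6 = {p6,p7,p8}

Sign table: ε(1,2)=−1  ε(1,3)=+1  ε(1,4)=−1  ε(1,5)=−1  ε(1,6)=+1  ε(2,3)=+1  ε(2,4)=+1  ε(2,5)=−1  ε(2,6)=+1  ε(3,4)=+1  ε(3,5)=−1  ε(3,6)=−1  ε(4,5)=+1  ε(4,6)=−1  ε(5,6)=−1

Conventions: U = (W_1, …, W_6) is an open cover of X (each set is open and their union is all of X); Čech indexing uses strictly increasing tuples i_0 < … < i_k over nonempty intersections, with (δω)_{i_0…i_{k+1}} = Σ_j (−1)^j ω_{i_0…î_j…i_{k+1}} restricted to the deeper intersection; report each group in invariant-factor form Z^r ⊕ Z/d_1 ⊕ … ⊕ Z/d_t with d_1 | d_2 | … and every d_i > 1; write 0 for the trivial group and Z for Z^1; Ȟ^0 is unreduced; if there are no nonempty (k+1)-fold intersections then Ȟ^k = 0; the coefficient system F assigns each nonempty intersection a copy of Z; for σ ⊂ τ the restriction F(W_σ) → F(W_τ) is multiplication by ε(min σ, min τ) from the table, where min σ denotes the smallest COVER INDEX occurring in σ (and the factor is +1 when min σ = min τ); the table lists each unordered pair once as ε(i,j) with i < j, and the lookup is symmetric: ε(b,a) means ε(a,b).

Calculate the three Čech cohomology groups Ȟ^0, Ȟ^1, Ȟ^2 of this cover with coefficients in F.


Ȟ^0 = Z, Ȟ^1 = Z^2 and Ȟ^2 = 0

nonempty intersections:
  W12={p2} W14={p1} W15={p3,p9} W16={p6} W23={p5} W34={p4} W56={p7,p8}
C dims 6,7; δ0: rk 5, SNF 1^5
Ȟ^0: (6−5)−0=1 ⇒ Z
Ȟ^1: (7−0)−5=2 ⇒ Z^2
Ȟ^2: (0−0)−0=0 ⇒ 0


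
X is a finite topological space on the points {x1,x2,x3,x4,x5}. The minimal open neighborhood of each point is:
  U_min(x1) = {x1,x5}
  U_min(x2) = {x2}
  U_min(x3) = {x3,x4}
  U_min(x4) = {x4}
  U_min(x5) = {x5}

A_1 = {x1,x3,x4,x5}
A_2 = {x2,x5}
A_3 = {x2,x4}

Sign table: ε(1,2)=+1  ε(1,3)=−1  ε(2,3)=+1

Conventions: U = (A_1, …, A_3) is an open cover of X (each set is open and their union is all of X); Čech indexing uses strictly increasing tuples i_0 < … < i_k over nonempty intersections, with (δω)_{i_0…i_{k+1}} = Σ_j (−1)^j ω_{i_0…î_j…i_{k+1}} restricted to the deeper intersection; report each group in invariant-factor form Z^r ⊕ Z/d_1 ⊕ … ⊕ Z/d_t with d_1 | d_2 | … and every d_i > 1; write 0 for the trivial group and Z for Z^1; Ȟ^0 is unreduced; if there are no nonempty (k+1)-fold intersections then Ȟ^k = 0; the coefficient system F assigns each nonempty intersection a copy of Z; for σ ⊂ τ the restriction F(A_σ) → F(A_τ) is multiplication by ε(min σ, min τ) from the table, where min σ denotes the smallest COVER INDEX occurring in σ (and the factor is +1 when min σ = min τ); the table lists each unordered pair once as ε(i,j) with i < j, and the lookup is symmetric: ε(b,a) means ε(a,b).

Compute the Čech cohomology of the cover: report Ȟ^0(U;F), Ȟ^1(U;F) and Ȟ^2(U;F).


nonempty overlaps:
  A12={x5} A13={x4} A23={x2}
C dims 3,3; δ0: rk 3, SNF 1^2·2
degree 0: 3−3−0 = 0 → Ȟ^0 ≅ 0
degree 1: 3−0−3 = 0 plus torsion [2] → Ȟ^1 ≅ Z/2
degree 2: 0−0−0 = 0 → Ȟ^2 ≅ 0

Ȟ^0 ≅ 0, Ȟ^1 ≅ Z/2 and Ȟ^2 ≅ 0


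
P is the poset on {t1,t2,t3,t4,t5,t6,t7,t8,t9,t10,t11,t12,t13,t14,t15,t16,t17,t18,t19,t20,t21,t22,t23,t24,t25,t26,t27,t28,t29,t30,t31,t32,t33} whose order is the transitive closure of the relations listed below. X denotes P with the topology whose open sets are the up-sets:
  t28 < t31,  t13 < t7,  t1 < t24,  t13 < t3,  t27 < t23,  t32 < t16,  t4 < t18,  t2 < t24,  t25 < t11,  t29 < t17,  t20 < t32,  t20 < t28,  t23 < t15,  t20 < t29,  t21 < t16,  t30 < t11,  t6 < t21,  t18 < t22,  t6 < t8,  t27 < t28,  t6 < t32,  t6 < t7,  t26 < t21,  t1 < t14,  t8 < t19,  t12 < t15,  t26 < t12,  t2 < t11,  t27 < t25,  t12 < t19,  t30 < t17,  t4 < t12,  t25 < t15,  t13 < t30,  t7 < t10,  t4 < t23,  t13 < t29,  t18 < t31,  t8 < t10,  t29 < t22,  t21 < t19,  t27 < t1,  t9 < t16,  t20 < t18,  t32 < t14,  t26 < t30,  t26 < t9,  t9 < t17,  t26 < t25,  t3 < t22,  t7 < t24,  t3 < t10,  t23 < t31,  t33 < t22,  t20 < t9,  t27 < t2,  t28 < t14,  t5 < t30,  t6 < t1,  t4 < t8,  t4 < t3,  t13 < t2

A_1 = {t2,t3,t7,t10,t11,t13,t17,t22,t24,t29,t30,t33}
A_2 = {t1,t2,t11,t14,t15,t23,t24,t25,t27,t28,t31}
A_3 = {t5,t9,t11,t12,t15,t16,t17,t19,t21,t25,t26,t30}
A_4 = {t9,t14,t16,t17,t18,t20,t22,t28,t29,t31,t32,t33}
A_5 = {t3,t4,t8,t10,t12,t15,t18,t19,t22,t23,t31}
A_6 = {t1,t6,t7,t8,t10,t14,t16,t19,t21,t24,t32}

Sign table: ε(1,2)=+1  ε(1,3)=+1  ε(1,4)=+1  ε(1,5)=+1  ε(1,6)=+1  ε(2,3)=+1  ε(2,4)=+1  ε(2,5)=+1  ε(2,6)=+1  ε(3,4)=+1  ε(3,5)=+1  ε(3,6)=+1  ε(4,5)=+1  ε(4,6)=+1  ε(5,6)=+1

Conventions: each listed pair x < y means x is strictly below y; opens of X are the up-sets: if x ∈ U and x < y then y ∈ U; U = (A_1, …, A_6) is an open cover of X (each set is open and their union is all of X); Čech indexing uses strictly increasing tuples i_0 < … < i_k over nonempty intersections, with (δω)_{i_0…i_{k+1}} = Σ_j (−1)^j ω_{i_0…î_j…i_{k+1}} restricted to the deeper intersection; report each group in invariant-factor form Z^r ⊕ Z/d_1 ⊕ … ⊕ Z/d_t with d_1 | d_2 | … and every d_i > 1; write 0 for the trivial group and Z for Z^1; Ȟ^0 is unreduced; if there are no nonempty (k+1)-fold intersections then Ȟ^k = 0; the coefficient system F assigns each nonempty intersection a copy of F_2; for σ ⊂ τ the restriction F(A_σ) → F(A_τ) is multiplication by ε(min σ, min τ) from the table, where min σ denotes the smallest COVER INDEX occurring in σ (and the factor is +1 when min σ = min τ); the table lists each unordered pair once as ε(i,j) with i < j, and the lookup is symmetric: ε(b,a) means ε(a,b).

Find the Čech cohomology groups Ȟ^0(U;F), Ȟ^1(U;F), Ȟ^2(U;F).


intersection data:
  A12={t2,t11,t24} A13={t11,t17,t30} A14={t17,t22,t29,t33} A15={t3,t10,t22} A16={t7,t10,t24} A23={t11,t15,t25} A24={t14,t28,t31} A25={t15,t23,t31} A26={t1,t14,t24} A34={t9,t16,t17} A35={t12,t15,t19} A36={t16,t19,t21} A45={t18,t22,t31} A46={t14,t16,t32} A56={t8,t10,t19}
  A123={t11} A126={t24} A134={t17} A145={t22} A156={t10} A235={t15} A245={t31} A246={t14} A346={t16} A356={t19}
C dims 6,15,10; δ0: rk_F2 5; δ1: rk_F2 9
Ȟ^0 = (6 − 5) − 0 = 1, so Ȟ^0 ≅ Z/2
Ȟ^1 = (15 − 9) − 5 = 1, so Ȟ^1 ≅ Z/2
Ȟ^2 = (10 − 0) − 9 = 1, so Ȟ^2 ≅ Z/2

Ȟ^0 ≅ Z/2; Ȟ^1 ≅ Z/2; Ȟ^2 ≅ Z/2


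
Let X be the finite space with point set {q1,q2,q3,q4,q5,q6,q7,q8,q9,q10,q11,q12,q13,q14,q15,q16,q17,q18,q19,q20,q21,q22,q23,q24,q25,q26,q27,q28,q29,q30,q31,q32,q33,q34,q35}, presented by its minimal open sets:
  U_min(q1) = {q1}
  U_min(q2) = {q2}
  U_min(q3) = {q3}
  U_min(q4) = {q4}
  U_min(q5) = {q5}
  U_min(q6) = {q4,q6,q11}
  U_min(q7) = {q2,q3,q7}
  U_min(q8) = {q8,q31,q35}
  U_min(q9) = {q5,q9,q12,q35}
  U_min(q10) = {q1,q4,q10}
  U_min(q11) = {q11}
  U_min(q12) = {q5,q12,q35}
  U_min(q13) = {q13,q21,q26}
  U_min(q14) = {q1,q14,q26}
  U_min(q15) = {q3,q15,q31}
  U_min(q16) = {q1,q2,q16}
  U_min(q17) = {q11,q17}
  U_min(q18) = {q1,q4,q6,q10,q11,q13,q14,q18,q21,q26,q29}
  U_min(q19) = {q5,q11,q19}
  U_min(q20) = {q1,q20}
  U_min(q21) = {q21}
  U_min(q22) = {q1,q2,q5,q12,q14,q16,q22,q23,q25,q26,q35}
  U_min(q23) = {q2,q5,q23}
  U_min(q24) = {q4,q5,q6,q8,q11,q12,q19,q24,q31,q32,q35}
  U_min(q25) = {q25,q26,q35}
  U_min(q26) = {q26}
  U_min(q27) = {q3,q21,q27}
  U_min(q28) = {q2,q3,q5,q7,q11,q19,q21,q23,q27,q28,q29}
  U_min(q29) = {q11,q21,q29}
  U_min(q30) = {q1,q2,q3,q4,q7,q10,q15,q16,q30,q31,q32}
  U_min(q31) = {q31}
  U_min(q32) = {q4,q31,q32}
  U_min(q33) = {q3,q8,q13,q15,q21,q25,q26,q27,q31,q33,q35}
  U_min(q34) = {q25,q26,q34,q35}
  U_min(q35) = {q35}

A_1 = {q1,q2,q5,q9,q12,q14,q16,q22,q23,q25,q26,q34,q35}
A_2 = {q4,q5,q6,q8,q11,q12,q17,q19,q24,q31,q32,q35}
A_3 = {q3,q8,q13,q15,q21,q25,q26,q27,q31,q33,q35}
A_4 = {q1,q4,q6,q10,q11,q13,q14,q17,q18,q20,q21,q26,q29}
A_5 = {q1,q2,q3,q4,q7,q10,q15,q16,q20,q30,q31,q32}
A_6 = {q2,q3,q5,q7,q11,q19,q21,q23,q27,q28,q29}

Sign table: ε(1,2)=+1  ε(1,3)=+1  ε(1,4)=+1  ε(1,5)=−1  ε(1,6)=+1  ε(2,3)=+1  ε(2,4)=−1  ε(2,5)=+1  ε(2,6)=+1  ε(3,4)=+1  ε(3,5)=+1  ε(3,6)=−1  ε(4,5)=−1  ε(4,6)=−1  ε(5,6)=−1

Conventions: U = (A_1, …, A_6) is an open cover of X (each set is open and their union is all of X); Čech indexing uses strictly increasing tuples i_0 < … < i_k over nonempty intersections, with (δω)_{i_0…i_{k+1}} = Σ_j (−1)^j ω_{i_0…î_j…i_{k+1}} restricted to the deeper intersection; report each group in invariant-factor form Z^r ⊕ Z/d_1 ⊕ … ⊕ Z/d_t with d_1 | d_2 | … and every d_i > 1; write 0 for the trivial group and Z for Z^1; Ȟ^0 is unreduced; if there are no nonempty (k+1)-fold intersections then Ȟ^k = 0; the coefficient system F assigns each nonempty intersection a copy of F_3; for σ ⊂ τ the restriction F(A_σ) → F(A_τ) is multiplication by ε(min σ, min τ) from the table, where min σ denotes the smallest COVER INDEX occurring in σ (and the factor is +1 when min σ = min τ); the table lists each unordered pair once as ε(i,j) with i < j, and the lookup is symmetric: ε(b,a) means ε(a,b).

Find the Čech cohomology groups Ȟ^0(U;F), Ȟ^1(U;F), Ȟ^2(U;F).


nonempty overlaps:
  A12={q5,q12,q35} A13={q25,q26,q35} A14={q1,q14,q26} A15={q1,q2,q16} A16={q2,q5,q23} A23={q8,q31,q35} A24={q4,q6,q11,q17} A25={q4,q31,q32} A26={q5,q11,q19} A34={q13,q21,q26} A35={q3,q15,q31} A36={q3,q21,q27} A45={q1,q4,q10,q20} A46={q11,q21,q29} A56={q2,q3,q7}
  A123={q35} A126={q5} A134={q26} A145={q1} A156={q2} A235={q31} A245={q4} A246={q11} A346={q21} A356={q3}
C dims 6,15,10; δ0: rk_F3 6; δ1: rk_F3 9
degree 0: 6−6−0 = 0 → Ȟ^0 ≅ 0
degree 1: 15−9−6 = 0 → Ȟ^1 ≅ 0
degree 2: 10−0−9 = 1 → Ȟ^2 ≅ Z/3

Ȟ^0 = 0, Ȟ^1 = 0, Ȟ^2 = Z/3
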